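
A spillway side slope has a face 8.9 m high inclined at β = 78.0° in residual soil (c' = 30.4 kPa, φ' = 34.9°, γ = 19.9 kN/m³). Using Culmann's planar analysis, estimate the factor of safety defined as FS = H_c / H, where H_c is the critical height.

FS = 2.04

H_c = (4c'/γ) · sinβ cosφ' / [1 − cos(β − φ')]
    = (4·30.4/19.9) · sin78.0°·cos34.9° / [1 − cos43.1°]
    = 6.111 · 0.8022 / 0.2698 = 18.17 m
FS = H_c / H = 18.17 / 8.9 = 2.041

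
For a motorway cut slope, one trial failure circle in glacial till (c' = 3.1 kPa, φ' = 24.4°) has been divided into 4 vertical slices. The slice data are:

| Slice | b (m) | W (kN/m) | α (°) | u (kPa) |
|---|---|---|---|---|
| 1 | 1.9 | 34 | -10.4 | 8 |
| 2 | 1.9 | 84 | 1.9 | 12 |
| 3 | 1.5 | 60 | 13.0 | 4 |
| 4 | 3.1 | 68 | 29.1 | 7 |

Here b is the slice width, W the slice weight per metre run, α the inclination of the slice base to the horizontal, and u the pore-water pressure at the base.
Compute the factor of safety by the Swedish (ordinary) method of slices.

FS = 2.38

Ordinary method of slices: FS = Σ[c'·Δl_i + (W_i cosα_i − u_i·Δl_i)·tanφ'] / Σ W_i sinα_i, with Δl_i = b_i / cosα_i.
Slice 1: Δl = 1.9/cos(-10.4°) = 1.932 m; N'_1 = 34·cos(-10.4°) − 8·1.932 = 18.0; c'Δl = 5.99; W sinα = -6.1
Slice 2: Δl = 1.9/cos1.9° = 1.901 m; N'_2 = 84·cos1.9° − 12·1.901 = 61.1; c'Δl = 5.89; W sinα = 2.8
Slice 3: Δl = 1.5/cos13.0° = 1.539 m; N'_3 = 60·cos13.0° − 4·1.539 = 52.3; c'Δl = 4.77; W sinα = 13.5
Slice 4: Δl = 3.1/cos29.1° = 3.548 m; N'_4 = 68·cos29.1° − 7·3.548 = 34.6; c'Δl = 11.00; W sinα = 33.1
Σc'Δl = 27.7 kN/m; ΣN' = 166.0 kN/m; ΣW sinα = 43.2 kN/m
Resisting = 27.7 + 166.0·tan24.4° = 27.7 + 75.3 = 103.0 kN/m
FS = 103.0 / 43.2 = 2.382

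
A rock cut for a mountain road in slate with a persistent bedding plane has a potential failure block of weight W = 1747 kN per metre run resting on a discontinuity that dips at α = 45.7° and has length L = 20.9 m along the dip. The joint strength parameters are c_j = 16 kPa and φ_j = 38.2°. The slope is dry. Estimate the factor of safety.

FS = 1.04

Resolving the block weight along and normal to the plane and applying the Mohr–Coulomb strength on the joint:
N' = W cosα = 1747·cos45.7° = 1220.1 kN/m
Driving force T = W sinα = 1747·sin45.7° = 1250.3 kN/m
Resisting force R = c_j·L + N'·tanφ_j = 16·20.9 + 1220.1·tan38.2° = 334.4 + 960.1 = 1294.5 kN/m
FS = R / T = 1294.5 / 1250.3 = 1.035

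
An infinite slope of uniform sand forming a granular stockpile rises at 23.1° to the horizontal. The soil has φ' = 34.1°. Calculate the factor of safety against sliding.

FS = 1.59

For a dry cohesionless infinite slope the factor of safety is FS = tanφ' / tanβ.
FS = tan34.1° / tan23.1° = 0.6771 / 0.4265 = 1.587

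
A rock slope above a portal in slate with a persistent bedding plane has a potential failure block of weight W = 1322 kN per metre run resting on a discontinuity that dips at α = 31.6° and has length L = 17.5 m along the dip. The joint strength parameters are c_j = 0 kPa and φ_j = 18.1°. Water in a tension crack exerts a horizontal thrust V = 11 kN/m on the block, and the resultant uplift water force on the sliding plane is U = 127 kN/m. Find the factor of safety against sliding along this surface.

Resolving the block weight along and normal to the plane and applying the Mohr–Coulomb strength on the joint:
N' = W cosα − U − V sinα = 1322·cos31.6° − 127 − 11·sin31.6° = 993.2 kN/m
Driving force T = W sinα + V cosα = 1322·sin31.6° + 11·cos31.6° = 702.1 kN/m
Resisting force R = c_j·L + N'·tanφ_j = 0·17.5 + 993.2·tan18.1° = 0.0 + 324.6 = 324.6 kN/m
FS = R / T = 324.6 / 702.1 = 0.462

FS = 0.46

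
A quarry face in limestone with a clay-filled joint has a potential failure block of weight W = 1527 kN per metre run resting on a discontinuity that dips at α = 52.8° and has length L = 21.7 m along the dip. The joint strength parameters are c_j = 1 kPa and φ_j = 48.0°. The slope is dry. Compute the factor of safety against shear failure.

FS = 0.86

Resolving the block weight along and normal to the plane and applying the Mohr–Coulomb strength on the joint:
N' = W cosα = 1527·cos52.8° = 923.2 kN/m
Driving force T = W sinα = 1527·sin52.8° = 1216.3 kN/m
Resisting force R = c_j·L + N'·tanφ_j = 1·21.7 + 923.2·tan48.0° = 21.7 + 1025.3 = 1047.0 kN/m
FS = R / T = 1047.0 / 1216.3 = 0.861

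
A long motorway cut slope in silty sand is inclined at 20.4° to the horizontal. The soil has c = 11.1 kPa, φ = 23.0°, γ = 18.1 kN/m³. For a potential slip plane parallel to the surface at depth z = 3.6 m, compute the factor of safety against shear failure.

FS = 1.66

For an infinite slope with a slip plane parallel to the surface (no pore pressure): FS = [c + γz cos²β tanφ] / [γz sinβ cosβ].
γz = 18.1·3.6 = 65.16 kN/m²
Numerator = 11.1 + 65.16·cos²20.4°·tan23.0° = 11.1 + 65.16·0.8785·0.4245 = 35.398 kPa
Denominator = 65.16·sin20.4°·cos20.4° = 65.16·0.3486·0.9373 = 21.288 kPa
FS = 35.398 / 21.288 = 1.663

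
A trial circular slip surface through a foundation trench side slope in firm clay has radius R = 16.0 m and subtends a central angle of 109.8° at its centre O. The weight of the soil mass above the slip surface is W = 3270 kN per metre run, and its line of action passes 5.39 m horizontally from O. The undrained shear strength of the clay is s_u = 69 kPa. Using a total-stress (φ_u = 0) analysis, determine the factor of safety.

FS = 1.92

Taking moments about the centre O, the resisting moment is provided by the undrained shear strength acting along the arc:
Arc length L_a = R·θ = 16.0·(109.8°·π/180) = 16.0·1.9164 = 30.66 m
M_R = s_u·L_a·R = 69·30.66·16.0 = 33850.8 kN·m/m
M_D = W·d = 3270·5.39 = 17625.3 kN·m/m
FS = M_R / M_D = 33850.8 / 17625.3 = 1.921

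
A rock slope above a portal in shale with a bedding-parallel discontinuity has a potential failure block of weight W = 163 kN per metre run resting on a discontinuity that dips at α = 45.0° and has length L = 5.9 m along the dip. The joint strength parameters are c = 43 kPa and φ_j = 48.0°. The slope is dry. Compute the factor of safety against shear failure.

Resolving the block weight along and normal to the plane and applying the Mohr–Coulomb strength on the joint:
N' = W cosα = 163·cos45.0° = 115.3 kN/m
Driving force T = W sinα = 163·sin45.0° = 115.3 kN/m
Resisting force R = c·L + N'·tanφ_j = 43·5.9 + 115.3·tan48.0° = 253.7 + 128.0 = 381.7 kN/m
FS = R / T = 381.7 / 115.3 = 3.312

FS = 3.31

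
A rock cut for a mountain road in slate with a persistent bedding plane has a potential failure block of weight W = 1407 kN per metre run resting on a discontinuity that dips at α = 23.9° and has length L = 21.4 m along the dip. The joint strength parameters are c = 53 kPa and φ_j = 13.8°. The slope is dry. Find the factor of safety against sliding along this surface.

Resolving the block weight along and normal to the plane and applying the Mohr–Coulomb strength on the joint:
N' = W cosα = 1407·cos23.9° = 1286.4 kN/m
Driving force T = W sinα = 1407·sin23.9° = 570.0 kN/m
Resisting force R = c·L + N'·tanφ_j = 53·21.4 + 1286.4·tan13.8° = 1134.2 + 316.0 = 1450.2 kN/m
FS = R / T = 1450.2 / 570.0 = 2.544

FS = 2.54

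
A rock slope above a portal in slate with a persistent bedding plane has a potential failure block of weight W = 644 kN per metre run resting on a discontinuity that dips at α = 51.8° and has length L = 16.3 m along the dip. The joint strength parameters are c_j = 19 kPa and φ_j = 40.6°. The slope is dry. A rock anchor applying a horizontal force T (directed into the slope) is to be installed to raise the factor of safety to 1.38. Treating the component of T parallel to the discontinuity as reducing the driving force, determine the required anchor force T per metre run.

Resolving forces along and normal to the sliding plane, with the horizontal anchor force T adding T·sinα to the effective normal force and T·cosα acting up the plane against the driving force:
FS = [c_jL + (W cosα + T sinα) tanφ_j] / [W sinα − T cosα]
Without the anchor: N' = 398.3 kN/m, driving T_d = 506.1 kN/m, resisting R = 19·16.3 + 398.3·tan40.6° = 651.0 kN/m, FS = 1.29.
Setting FS = 1.38 and solving for T:
1.38·(506.1 − T cos51.8°) = 651.0 + T sin51.8°·tan40.6°
T·(sin51.8°·tan40.6° + 1.38·cos51.8°) = 1.38·506.1 − 651.0
T·(0.7859·0.8571 + 1.38·0.6184) = 698.4 − 651.0 = 47.4
T·1.5270 = 47.4
T = 31.0 kN/m

T = 31 kN/m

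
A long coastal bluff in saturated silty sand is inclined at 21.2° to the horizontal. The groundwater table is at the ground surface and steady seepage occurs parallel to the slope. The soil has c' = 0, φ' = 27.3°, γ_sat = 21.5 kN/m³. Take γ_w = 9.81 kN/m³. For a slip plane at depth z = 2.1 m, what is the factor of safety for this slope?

With seepage parallel to the slope and the water table at the surface, the effective normal stress on the slip plane uses the buoyant unit weight γ' = γ_sat − γ_w while the driving shear stress uses γ_sat:
FS = [c' + γ' z cos²β tanφ'] / [γ_sat z sinβ cosβ]
(For c' = 0 this reduces to FS = (γ'/γ_sat)·tanφ'/tanβ.)
γ' = 21.5 − 9.81 = 11.69 kN/m³
Numerator = 0.0 + 11.69·2.1·cos²21.2°·tan27.3° = 0.0 + 11.69·2.1·0.8692·0.5161 = 11.014 kPa
Denominator = 21.5·2.1·sin21.2°·cos21.2° = 21.5·2.1·0.3616·0.9323 = 15.222 kPa
FS = 11.014 / 15.222 = 0.724

FS = 0.72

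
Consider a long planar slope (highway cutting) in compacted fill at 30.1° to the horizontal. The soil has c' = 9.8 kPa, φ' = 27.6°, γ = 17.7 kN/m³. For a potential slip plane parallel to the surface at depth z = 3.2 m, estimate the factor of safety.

For an infinite slope with a slip plane parallel to the surface (no pore pressure): FS = [c' + γz cos²β tanφ'] / [γz sinβ cosβ].
γz = 17.7·3.2 = 56.64 kN/m²
Numerator = 9.8 + 56.64·cos²30.1°·tan27.6° = 9.8 + 56.64·0.7485·0.5228 = 31.963 kPa
Denominator = 56.64·sin30.1°·cos30.1° = 56.64·0.5015·0.8652 = 24.575 kPa
FS = 31.963 / 24.575 = 1.301

FS = 1.30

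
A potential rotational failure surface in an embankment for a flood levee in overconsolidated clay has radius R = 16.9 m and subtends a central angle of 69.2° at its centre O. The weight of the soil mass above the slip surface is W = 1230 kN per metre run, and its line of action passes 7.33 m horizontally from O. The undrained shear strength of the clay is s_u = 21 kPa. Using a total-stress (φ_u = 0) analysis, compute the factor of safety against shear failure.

FS = 0.80

Taking moments about the centre O, the resisting moment is provided by the undrained shear strength acting along the arc:
Arc length L_a = R·θ = 16.9·(69.2°·π/180) = 16.9·1.2078 = 20.41 m
M_R = s_u·L_a·R = 21·20.41·16.9 = 7244.0 kN·m/m
M_D = W·d = 1230·7.33 = 9015.9 kN·m/m
FS = M_R / M_D = 7244.0 / 9015.9 = 0.803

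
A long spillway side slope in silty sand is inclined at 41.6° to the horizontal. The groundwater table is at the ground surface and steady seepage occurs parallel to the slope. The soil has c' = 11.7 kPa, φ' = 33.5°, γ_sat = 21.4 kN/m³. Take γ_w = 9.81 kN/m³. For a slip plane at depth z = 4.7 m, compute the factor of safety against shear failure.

FS = 0.64

With seepage parallel to the slope and the water table at the surface, the effective normal stress on the slip plane uses the buoyant unit weight γ' = γ_sat − γ_w while the driving shear stress uses γ_sat:
FS = [c' + γ' z cos²β tanφ'] / [γ_sat z sinβ cosβ]
γ' = 21.4 − 9.81 = 11.59 kN/m³
Numerator = 11.7 + 11.59·4.7·cos²41.6°·tan33.5° = 11.7 + 11.59·4.7·0.5592·0.6619 = 31.862 kPa
Denominator = 21.4·4.7·sin41.6°·cos41.6° = 21.4·4.7·0.6639·0.7478 = 49.936 kPa
FS = 31.862 / 49.936 = 0.638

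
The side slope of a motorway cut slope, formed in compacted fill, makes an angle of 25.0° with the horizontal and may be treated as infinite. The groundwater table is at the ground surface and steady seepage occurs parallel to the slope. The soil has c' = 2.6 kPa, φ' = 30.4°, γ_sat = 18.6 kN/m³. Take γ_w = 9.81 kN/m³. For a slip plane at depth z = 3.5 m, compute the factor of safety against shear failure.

FS = 0.70

With seepage parallel to the slope and the water table at the surface, the effective normal stress on the slip plane uses the buoyant unit weight γ' = γ_sat − γ_w while the driving shear stress uses γ_sat:
FS = [c' + γ' z cos²β tanφ'] / [γ_sat z sinβ cosβ]
γ' = 18.6 − 9.81 = 8.79 kN/m³
Numerator = 2.6 + 8.79·3.5·cos²25.0°·tan30.4° = 2.6 + 8.79·3.5·0.8214·0.5867 = 17.426 kPa
Denominator = 18.6·3.5·sin25.0°·cos25.0° = 18.6·3.5·0.4226·0.9063 = 24.935 kPa
FS = 17.426 / 24.935 = 0.699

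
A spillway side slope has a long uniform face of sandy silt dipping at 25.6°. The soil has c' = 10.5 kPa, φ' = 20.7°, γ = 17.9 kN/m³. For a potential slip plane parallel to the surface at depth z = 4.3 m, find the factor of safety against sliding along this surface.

For an infinite slope with a slip plane parallel to the surface (no pore pressure): FS = [c' + γz cos²β tanφ'] / [γz sinβ cosβ].
γz = 17.9·4.3 = 76.97 kN/m²
Numerator = 10.5 + 76.97·cos²25.6°·tan20.7° = 10.5 + 76.97·0.8133·0.3779 = 34.155 kPa
Denominator = 76.97·sin25.6°·cos25.6° = 76.97·0.4321·0.9018 = 29.993 kPa
FS = 34.155 / 29.993 = 1.139

FS = 1.14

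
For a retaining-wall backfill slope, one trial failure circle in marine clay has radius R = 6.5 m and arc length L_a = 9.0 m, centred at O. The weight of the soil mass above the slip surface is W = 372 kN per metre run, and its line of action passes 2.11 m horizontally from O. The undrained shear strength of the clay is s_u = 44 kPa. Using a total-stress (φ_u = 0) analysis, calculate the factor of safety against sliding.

FS = 3.28

Taking moments about the centre O, the resisting moment is provided by the undrained shear strength acting along the arc:
M_R = s_u·L_a·R = 44·9.00·6.5 = 2574.0 kN·m/m
M_D = W·d = 372·2.11 = 784.9 kN·m/m
FS = M_R / M_D = 2574.0 / 784.9 = 3.279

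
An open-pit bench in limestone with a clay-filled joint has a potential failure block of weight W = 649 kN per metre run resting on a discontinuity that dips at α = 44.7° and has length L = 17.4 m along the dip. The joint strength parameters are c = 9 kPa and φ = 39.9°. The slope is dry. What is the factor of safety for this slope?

Resolving the block weight along and normal to the plane and applying the Mohr–Coulomb strength on the joint:
N' = W cosα = 649·cos44.7° = 461.3 kN/m
Driving force T = W sinα = 649·sin44.7° = 456.5 kN/m
Resisting force R = c·L + N'·tanφ = 9·17.4 + 461.3·tan39.9° = 156.6 + 385.7 = 542.3 kN/m
FS = R / T = 542.3 / 456.5 = 1.188

FS = 1.19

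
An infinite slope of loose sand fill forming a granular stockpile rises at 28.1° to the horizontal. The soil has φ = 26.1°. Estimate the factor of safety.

For a dry cohesionless infinite slope the factor of safety is FS = tanφ / tanβ.
FS = tan26.1° / tan28.1° = 0.4899 / 0.5340 = 0.917

FS = 0.92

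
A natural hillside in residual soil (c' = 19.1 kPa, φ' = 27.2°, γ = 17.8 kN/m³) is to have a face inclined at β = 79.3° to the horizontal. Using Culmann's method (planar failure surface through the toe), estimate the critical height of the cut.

Culmann's analysis gives the critical failure plane at α_cr = (β + φ')/2 = (79.3 + 27.2)/2 = 53.2°, and the critical height
H_c = (4c'/γ) · sinβ cosφ' / [1 − cos(β − φ')]
    = (4·19.1/17.8) · sin79.3°·cos27.2° / [1 − cos(52.1°)]
    = 4.292 · 0.9826·0.8894 / [1 − 0.6143]
    = 4.292 · 0.8740 / 0.3857
    = 9.73 m

H_c = 9.73 m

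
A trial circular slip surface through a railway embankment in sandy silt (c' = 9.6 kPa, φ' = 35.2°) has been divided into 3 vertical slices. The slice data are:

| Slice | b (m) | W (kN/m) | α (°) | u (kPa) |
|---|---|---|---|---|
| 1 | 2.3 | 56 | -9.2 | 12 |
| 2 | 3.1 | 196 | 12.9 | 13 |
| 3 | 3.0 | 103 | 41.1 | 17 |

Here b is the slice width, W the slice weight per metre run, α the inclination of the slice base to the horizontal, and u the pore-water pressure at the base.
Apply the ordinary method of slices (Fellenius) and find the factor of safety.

Ordinary method of slices: FS = Σ[c'·Δl_i + (W_i cosα_i − u_i·Δl_i)·tanφ'] / Σ W_i sinα_i, with Δl_i = b_i / cosα_i.
Slice 1: Δl = 2.3/cos(-9.2°) = 2.330 m; N'_1 = 56·cos(-9.2°) − 12·2.330 = 27.3; c'Δl = 22.37; W sinα = -9.0
Slice 2: Δl = 3.1/cos12.9° = 3.180 m; N'_2 = 196·cos12.9° − 13·3.180 = 149.7; c'Δl = 30.53; W sinα = 43.8
Slice 3: Δl = 3.0/cos41.1° = 3.981 m; N'_3 = 103·cos41.1° − 17·3.981 = 9.9; c'Δl = 38.22; W sinα = 67.7
Σc'Δl = 91.1 kN/m; ΣN' = 187.0 kN/m; ΣW sinα = 102.5 kN/m
Resisting = 91.1 + 187.0·tan35.2° = 91.1 + 131.9 = 223.0 kN/m
FS = 223.0 / 102.5 = 2.175

FS = 2.18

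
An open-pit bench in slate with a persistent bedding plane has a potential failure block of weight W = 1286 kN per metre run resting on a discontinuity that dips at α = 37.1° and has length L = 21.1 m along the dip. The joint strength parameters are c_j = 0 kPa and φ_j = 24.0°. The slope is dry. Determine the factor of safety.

Resolving the block weight along and normal to the plane and applying the Mohr–Coulomb strength on the joint:
N' = W cosα = 1286·cos37.1° = 1025.7 kN/m
Driving force T = W sinα = 1286·sin37.1° = 775.7 kN/m
Resisting force R = c_j·L + N'·tanφ_j = 0·21.1 + 1025.7·tan24.0° = 0.0 + 456.7 = 456.7 kN/m
FS = R / T = 456.7 / 775.7 = 0.589

FS = 0.59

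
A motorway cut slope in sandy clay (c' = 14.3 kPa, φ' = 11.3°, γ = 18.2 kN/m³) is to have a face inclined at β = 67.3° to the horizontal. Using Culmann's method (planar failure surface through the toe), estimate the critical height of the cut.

H_c = 6.45 m

Culmann's analysis gives the critical failure plane at α_cr = (β + φ')/2 = (67.3 + 11.3)/2 = 39.3°, and the critical height
H_c = (4c'/γ) · sinβ cosφ' / [1 − cos(β − φ')]
    = (4·14.3/18.2) · sin67.3°·cos11.3° / [1 − cos(56.0°)]
    = 3.143 · 0.9225·0.9806 / [1 − 0.5592]
    = 3.143 · 0.9047 / 0.4408
    = 6.45 m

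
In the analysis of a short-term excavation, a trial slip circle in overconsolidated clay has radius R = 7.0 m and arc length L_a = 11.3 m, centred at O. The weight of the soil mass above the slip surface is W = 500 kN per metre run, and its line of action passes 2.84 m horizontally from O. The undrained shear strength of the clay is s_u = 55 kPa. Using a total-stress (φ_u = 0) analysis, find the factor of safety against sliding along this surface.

FS = 3.06

Taking moments about the centre O, the resisting moment is provided by the undrained shear strength acting along the arc:
M_R = s_u·L_a·R = 55·11.30·7.0 = 4350.5 kN·m/m
M_D = W·d = 500·2.84 = 1420.0 kN·m/m
FS = M_R / M_D = 4350.5 / 1420.0 = 3.064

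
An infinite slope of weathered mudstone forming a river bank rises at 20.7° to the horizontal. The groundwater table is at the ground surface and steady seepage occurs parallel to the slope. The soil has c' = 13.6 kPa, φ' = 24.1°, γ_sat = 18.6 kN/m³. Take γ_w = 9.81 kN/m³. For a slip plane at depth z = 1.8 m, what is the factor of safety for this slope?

With seepage parallel to the slope and the water table at the surface, the effective normal stress on the slip plane uses the buoyant unit weight γ' = γ_sat − γ_w while the driving shear stress uses γ_sat:
FS = [c' + γ' z cos²β tanφ'] / [γ_sat z sinβ cosβ]
γ' = 18.6 − 9.81 = 8.79 kN/m³
Numerator = 13.6 + 8.79·1.8·cos²20.7°·tan24.1° = 13.6 + 8.79·1.8·0.8751·0.4473 = 19.793 kPa
Denominator = 18.6·1.8·sin20.7°·cos20.7° = 18.6·1.8·0.3535·0.9354 = 11.070 kPa
FS = 19.793 / 11.070 = 1.788

FS = 1.79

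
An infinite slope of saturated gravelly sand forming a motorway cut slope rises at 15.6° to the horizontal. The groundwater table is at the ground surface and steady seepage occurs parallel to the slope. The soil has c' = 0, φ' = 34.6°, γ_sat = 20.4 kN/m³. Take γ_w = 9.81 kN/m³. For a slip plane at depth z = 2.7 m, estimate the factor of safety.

With seepage parallel to the slope and the water table at the surface, the effective normal stress on the slip plane uses the buoyant unit weight γ' = γ_sat − γ_w while the driving shear stress uses γ_sat:
FS = [c' + γ' z cos²β tanφ'] / [γ_sat z sinβ cosβ]
(For c' = 0 this reduces to FS = (γ'/γ_sat)·tanφ'/tanβ.)
γ' = 20.4 − 9.81 = 10.59 kN/m³
Numerator = 0.0 + 10.59·2.7·cos²15.6°·tan34.6° = 0.0 + 10.59·2.7·0.9277·0.6899 = 18.299 kPa
Denominator = 20.4·2.7·sin15.6°·cos15.6° = 20.4·2.7·0.2689·0.9632 = 14.266 kPa
FS = 18.299 / 14.266 = 1.283

FS = 1.28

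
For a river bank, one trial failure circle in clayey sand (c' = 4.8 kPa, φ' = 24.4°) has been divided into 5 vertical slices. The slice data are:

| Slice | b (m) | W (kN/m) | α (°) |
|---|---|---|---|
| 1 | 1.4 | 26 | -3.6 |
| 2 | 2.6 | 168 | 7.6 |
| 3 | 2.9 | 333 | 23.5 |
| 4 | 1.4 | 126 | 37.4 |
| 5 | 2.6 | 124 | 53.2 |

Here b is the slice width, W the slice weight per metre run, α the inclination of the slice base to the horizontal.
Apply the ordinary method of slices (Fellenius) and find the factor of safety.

Ordinary method of slices: FS = Σ[c'·Δl_i + (W_i cosα_i)·tanφ'] / Σ W_i sinα_i, with Δl_i = b_i / cosα_i.
Slice 1: Δl = 1.4/cos(-3.6°) = 1.403 m; N'_1 = 26·cos(-3.6°) = 25.9; c'Δl = 6.73; W sinα = -1.6
Slice 2: Δl = 2.6/cos7.6° = 2.623 m; N'_2 = 168·cos7.6° = 166.5; c'Δl = 12.59; W sinα = 22.2
Slice 3: Δl = 2.9/cos23.5° = 3.162 m; N'_3 = 333·cos23.5° = 305.4; c'Δl = 15.18; W sinα = 132.8
Slice 4: Δl = 1.4/cos37.4° = 1.762 m; N'_4 = 126·cos37.4° = 100.1; c'Δl = 8.46; W sinα = 76.5
Slice 5: Δl = 2.6/cos53.2° = 4.340 m; N'_5 = 124·cos53.2° = 74.3; c'Δl = 20.83; W sinα = 99.3
Σc'Δl = 63.8 kN/m; ΣN' = 672.2 kN/m; ΣW sinα = 329.2 kN/m
Resisting = 63.8 + 672.2·tan24.4° = 63.8 + 304.9 = 368.7 kN/m
FS = 368.7 / 329.2 = 1.120

FS = 1.12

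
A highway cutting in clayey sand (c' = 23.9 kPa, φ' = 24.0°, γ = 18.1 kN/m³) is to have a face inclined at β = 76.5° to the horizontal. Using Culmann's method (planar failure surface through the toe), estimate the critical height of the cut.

H_c = 11.99 m

Culmann's analysis gives the critical failure plane at α_cr = (β + φ')/2 = (76.5 + 24.0)/2 = 50.2°, and the critical height
H_c = (4c'/γ) · sinβ cosφ' / [1 − cos(β − φ')]
    = (4·23.9/18.1) · sin76.5°·cos24.0° / [1 − cos(52.5°)]
    = 5.282 · 0.9724·0.9135 / [1 − 0.6088]
    = 5.282 · 0.8883 / 0.3912
    = 11.99 m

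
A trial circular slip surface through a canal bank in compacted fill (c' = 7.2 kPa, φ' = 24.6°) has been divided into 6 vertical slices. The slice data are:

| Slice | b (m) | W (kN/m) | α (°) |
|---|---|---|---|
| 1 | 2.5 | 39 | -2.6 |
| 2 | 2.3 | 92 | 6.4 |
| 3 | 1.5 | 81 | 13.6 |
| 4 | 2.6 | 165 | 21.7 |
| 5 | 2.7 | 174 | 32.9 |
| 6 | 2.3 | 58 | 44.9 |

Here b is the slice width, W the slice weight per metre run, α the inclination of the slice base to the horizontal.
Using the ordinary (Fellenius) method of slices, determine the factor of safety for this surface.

FS = 1.63

Ordinary method of slices: FS = Σ[c'·Δl_i + (W_i cosα_i)·tanφ'] / Σ W_i sinα_i, with Δl_i = b_i / cosα_i.
Slice 1: Δl = 2.5/cos(-2.6°) = 2.503 m; N'_1 = 39·cos(-2.6°) = 39.0; c'Δl = 18.02; W sinα = -1.8
Slice 2: Δl = 2.3/cos6.4° = 2.314 m; N'_2 = 92·cos6.4° = 91.4; c'Δl = 16.66; W sinα = 10.3
Slice 3: Δl = 1.5/cos13.6° = 1.543 m; N'_3 = 81·cos13.6° = 78.7; c'Δl = 11.11; W sinα = 19.0
Slice 4: Δl = 2.6/cos21.7° = 2.798 m; N'_4 = 165·cos21.7° = 153.3; c'Δl = 20.15; W sinα = 61.0
Slice 5: Δl = 2.7/cos32.9° = 3.216 m; N'_5 = 174·cos32.9° = 146.1; c'Δl = 23.15; W sinα = 94.5
Slice 6: Δl = 2.3/cos44.9° = 3.247 m; N'_6 = 58·cos44.9° = 41.1; c'Δl = 23.38; W sinα = 40.9
Σc'Δl = 112.5 kN/m; ΣN' = 549.6 kN/m; ΣW sinα = 224.0 kN/m
Resisting = 112.5 + 549.6·tan24.6° = 112.5 + 251.6 = 364.1 kN/m
FS = 364.1 / 224.0 = 1.625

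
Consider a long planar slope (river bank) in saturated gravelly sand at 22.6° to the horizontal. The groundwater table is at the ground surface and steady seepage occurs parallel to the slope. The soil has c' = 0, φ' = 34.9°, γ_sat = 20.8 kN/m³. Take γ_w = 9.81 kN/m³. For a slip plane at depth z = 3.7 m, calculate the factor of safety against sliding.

FS = 0.89

With seepage parallel to the slope and the water table at the surface, the effective normal stress on the slip plane uses the buoyant unit weight γ' = γ_sat − γ_w while the driving shear stress uses γ_sat:
FS = [c' + γ' z cos²β tanφ'] / [γ_sat z sinβ cosβ]
(For c' = 0 this reduces to FS = (γ'/γ_sat)·tanφ'/tanβ.)
γ' = 20.8 − 9.81 = 10.99 kN/m³
Numerator = 0.0 + 10.99·3.7·cos²22.6°·tan34.9° = 0.0 + 10.99·3.7·0.8523·0.6976 = 24.178 kPa
Denominator = 20.8·3.7·sin22.6°·cos22.6° = 20.8·3.7·0.3843·0.9232 = 27.304 kPa
FS = 24.178 / 27.304 = 0.885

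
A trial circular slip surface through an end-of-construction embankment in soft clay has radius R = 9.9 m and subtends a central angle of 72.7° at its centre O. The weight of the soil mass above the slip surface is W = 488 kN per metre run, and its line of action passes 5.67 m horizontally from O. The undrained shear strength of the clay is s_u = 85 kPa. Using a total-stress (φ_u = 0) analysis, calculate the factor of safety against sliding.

FS = 3.82

Taking moments about the centre O, the resisting moment is provided by the undrained shear strength acting along the arc:
Arc length L_a = R·θ = 9.9·(72.7°·π/180) = 9.9·1.2689 = 12.56 m
M_R = s_u·L_a·R = 85·12.56·9.9 = 10570.6 kN·m/m
M_D = W·d = 488·5.67 = 2767.0 kN·m/m
FS = M_R / M_D = 10570.6 / 2767.0 = 3.820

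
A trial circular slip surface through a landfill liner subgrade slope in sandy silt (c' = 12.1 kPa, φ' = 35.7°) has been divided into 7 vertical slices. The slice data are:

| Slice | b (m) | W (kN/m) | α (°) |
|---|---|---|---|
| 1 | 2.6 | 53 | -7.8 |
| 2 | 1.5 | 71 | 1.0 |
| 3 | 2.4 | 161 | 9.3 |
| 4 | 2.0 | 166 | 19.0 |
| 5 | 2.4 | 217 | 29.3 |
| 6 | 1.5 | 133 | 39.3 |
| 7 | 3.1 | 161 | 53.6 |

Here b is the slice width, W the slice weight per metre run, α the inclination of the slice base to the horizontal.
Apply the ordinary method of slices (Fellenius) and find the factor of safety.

Ordinary method of slices: FS = Σ[c'·Δl_i + (W_i cosα_i)·tanφ'] / Σ W_i sinα_i, with Δl_i = b_i / cosα_i.
Slice 1: Δl = 2.6/cos(-7.8°) = 2.624 m; N'_1 = 53·cos(-7.8°) = 52.5; c'Δl = 31.75; W sinα = -7.2
Slice 2: Δl = 1.5/cos1.0° = 1.500 m; N'_2 = 71·cos1.0° = 71.0; c'Δl = 18.15; W sinα = 1.2
Slice 3: Δl = 2.4/cos9.3° = 2.432 m; N'_3 = 161·cos9.3° = 158.9; c'Δl = 29.43; W sinα = 26.0
Slice 4: Δl = 2.0/cos19.0° = 2.115 m; N'_4 = 166·cos19.0° = 157.0; c'Δl = 25.59; W sinα = 54.0
Slice 5: Δl = 2.4/cos29.3° = 2.752 m; N'_5 = 217·cos29.3° = 189.2; c'Δl = 33.30; W sinα = 106.2
Slice 6: Δl = 1.5/cos39.3° = 1.938 m; N'_6 = 133·cos39.3° = 102.9; c'Δl = 23.45; W sinα = 84.2
Slice 7: Δl = 3.1/cos53.6° = 5.224 m; N'_7 = 161·cos53.6° = 95.5; c'Δl = 63.21; W sinα = 129.6
Σc'Δl = 224.9 kN/m; ΣN' = 827.0 kN/m; ΣW sinα = 394.1 kN/m
Resisting = 224.9 + 827.0·tan35.7° = 224.9 + 594.3 = 819.2 kN/m
FS = 819.2 / 394.1 = 2.078

FS = 2.08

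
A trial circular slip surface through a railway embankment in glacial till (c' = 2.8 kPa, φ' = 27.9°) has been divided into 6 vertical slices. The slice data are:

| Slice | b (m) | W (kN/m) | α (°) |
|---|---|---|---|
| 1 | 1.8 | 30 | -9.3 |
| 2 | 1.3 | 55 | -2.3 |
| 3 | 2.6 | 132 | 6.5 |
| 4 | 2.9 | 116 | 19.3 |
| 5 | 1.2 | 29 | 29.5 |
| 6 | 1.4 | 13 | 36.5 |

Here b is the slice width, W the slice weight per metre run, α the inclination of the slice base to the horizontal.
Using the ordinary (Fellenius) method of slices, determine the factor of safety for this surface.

FS = 3.29

Ordinary method of slices: FS = Σ[c'·Δl_i + (W_i cosα_i)·tanφ'] / Σ W_i sinα_i, with Δl_i = b_i / cosα_i.
Slice 1: Δl = 1.8/cos(-9.3°) = 1.824 m; N'_1 = 30·cos(-9.3°) = 29.6; c'Δl = 5.11; W sinα = -4.8
Slice 2: Δl = 1.3/cos(-2.3°) = 1.301 m; N'_2 = 55·cos(-2.3°) = 55.0; c'Δl = 3.64; W sinα = -2.2
Slice 3: Δl = 2.6/cos6.5° = 2.617 m; N'_3 = 132·cos6.5° = 131.2; c'Δl = 7.33; W sinα = 14.9
Slice 4: Δl = 2.9/cos19.3° = 3.073 m; N'_4 = 116·cos19.3° = 109.5; c'Δl = 8.60; W sinα = 38.3
Slice 5: Δl = 1.2/cos29.5° = 1.379 m; N'_5 = 29·cos29.5° = 25.2; c'Δl = 3.86; W sinα = 14.3
Slice 6: Δl = 1.4/cos36.5° = 1.742 m; N'_6 = 13·cos36.5° = 10.5; c'Δl = 4.88; W sinα = 7.7
Σc'Δl = 33.4 kN/m; ΣN' = 360.9 kN/m; ΣW sinα = 68.2 kN/m
Resisting = 33.4 + 360.9·tan27.9° = 33.4 + 191.1 = 224.5 kN/m
FS = 224.5 / 68.2 = 3.290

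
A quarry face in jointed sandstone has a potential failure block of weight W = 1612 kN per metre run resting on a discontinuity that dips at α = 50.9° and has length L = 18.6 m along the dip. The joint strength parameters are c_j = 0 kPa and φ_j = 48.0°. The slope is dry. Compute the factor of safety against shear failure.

Resolving the block weight along and normal to the plane and applying the Mohr–Coulomb strength on the joint:
N' = W cosα = 1612·cos50.9° = 1016.6 kN/m
Driving force T = W sinα = 1612·sin50.9° = 1251.0 kN/m
Resisting force R = c_j·L + N'·tanφ_j = 0·18.6 + 1016.6·tan48.0° = 0.0 + 1129.1 = 1129.1 kN/m
FS = R / T = 1129.1 / 1251.0 = 0.903

FS = 0.90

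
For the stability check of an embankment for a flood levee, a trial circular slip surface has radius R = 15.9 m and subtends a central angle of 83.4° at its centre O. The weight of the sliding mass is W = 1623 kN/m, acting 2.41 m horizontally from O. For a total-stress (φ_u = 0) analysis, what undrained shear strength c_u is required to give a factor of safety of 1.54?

c_u = 16.4 kPa

FS = c_u·L_a·R / (W·d), so c_u = FS·W·d / (L_a·R).
Arc length L_a = R·θ = 15.9·(83.4°·π/180) = 15.9·1.4556 = 23.14 m
c_u = 1.54·1623·2.41 / (23.14·15.9) = 6023.6 / 367.99 = 16.37 kPa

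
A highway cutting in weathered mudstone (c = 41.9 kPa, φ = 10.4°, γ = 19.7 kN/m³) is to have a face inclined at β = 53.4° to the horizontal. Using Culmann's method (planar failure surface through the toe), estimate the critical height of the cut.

Culmann's analysis gives the critical failure plane at α_cr = (β + φ)/2 = (53.4 + 10.4)/2 = 31.9°, and the critical height
H_c = (4c/γ) · sinβ cosφ / [1 − cos(β − φ)]
    = (4·41.9/19.7) · sin53.4°·cos10.4° / [1 − cos(43.0°)]
    = 8.508 · 0.8028·0.9836 / [1 − 0.7314]
    = 8.508 · 0.7896 / 0.2686
    = 25.01 m

H_c = 25.01 m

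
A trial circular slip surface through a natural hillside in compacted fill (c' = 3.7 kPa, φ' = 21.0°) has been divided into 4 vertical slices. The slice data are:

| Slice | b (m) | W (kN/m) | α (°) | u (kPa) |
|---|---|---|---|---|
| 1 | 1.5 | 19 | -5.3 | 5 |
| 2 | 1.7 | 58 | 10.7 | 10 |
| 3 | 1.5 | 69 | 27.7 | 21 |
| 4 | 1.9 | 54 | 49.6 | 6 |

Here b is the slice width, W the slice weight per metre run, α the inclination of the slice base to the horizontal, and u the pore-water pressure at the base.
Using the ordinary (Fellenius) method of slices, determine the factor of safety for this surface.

FS = 0.79

Ordinary method of slices: FS = Σ[c'·Δl_i + (W_i cosα_i − u_i·Δl_i)·tanφ'] / Σ W_i sinα_i, with Δl_i = b_i / cosα_i.
Slice 1: Δl = 1.5/cos(-5.3°) = 1.506 m; N'_1 = 19·cos(-5.3°) − 5·1.506 = 11.4; c'Δl = 5.57; W sinα = -1.8
Slice 2: Δl = 1.7/cos10.7° = 1.730 m; N'_2 = 58·cos10.7° − 10·1.730 = 39.7; c'Δl = 6.40; W sinα = 10.8
Slice 3: Δl = 1.5/cos27.7° = 1.694 m; N'_3 = 69·cos27.7° − 21·1.694 = 25.5; c'Δl = 6.27; W sinα = 32.1
Slice 4: Δl = 1.9/cos49.6° = 2.932 m; N'_4 = 54·cos49.6° − 6·2.932 = 17.4; c'Δl = 10.85; W sinα = 41.1
Σc'Δl = 29.1 kN/m; ΣN' = 94.0 kN/m; ΣW sinα = 82.2 kN/m
Resisting = 29.1 + 94.0·tan21.0° = 29.1 + 36.1 = 65.2 kN/m
FS = 65.2 / 82.2 = 0.793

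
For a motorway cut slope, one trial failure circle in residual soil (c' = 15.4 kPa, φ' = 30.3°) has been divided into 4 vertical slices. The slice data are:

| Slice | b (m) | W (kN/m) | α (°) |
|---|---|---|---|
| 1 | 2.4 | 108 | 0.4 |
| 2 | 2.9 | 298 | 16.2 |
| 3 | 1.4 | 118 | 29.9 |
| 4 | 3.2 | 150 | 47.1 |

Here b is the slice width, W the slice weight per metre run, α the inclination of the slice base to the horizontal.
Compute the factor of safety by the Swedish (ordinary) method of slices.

Ordinary method of slices: FS = Σ[c'·Δl_i + (W_i cosα_i)·tanφ'] / Σ W_i sinα_i, with Δl_i = b_i / cosα_i.
Slice 1: Δl = 2.4/cos0.4° = 2.400 m; N'_1 = 108·cos0.4° = 108.0; c'Δl = 36.96; W sinα = 0.8
Slice 2: Δl = 2.9/cos16.2° = 3.020 m; N'_2 = 298·cos16.2° = 286.2; c'Δl = 46.51; W sinα = 83.1
Slice 3: Δl = 1.4/cos29.9° = 1.615 m; N'_3 = 118·cos29.9° = 102.3; c'Δl = 24.87; W sinα = 58.8
Slice 4: Δl = 3.2/cos47.1° = 4.701 m; N'_4 = 150·cos47.1° = 102.1; c'Δl = 72.39; W sinα = 109.9
Σc'Δl = 180.7 kN/m; ΣN' = 598.6 kN/m; ΣW sinα = 252.6 kN/m
Resisting = 180.7 + 598.6·tan30.3° = 180.7 + 349.8 = 530.5 kN/m
FS = 530.5 / 252.6 = 2.100

FS = 2.10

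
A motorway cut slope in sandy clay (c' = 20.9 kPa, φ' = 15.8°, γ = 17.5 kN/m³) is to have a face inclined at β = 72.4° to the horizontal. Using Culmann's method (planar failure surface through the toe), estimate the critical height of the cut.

Culmann's analysis gives the critical failure plane at α_cr = (β + φ')/2 = (72.4 + 15.8)/2 = 44.1°, and the critical height
H_c = (4c'/γ) · sinβ cosφ' / [1 − cos(β − φ')]
    = (4·20.9/17.5) · sin72.4°·cos15.8° / [1 − cos(56.6°)]
    = 4.777 · 0.9532·0.9622 / [1 − 0.5505]
    = 4.777 · 0.9172 / 0.4495
    = 9.75 m

H_c = 9.75 m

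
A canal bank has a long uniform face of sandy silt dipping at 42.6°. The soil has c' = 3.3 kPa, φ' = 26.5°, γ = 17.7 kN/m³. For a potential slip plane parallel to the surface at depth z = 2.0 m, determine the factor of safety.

FS = 0.73

For an infinite slope with a slip plane parallel to the surface (no pore pressure): FS = [c' + γz cos²β tanφ'] / [γz sinβ cosβ].
γz = 17.7·2.0 = 35.40 kN/m²
Numerator = 3.3 + 35.40·cos²42.6°·tan26.5° = 3.3 + 35.40·0.5418·0.4986 = 12.863 kPa
Denominator = 35.40·sin42.6°·cos42.6° = 35.40·0.6769·0.7361 = 17.638 kPa
FS = 12.863 / 17.638 = 0.729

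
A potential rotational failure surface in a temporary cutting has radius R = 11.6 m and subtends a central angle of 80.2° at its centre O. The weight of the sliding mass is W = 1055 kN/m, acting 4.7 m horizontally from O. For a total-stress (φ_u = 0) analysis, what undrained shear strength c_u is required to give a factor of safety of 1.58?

FS = c_u·L_a·R / (W·d), so c_u = FS·W·d / (L_a·R).
Arc length L_a = R·θ = 11.6·(80.2°·π/180) = 11.6·1.3998 = 16.24 m
c_u = 1.58·1055·4.7 / (16.24·11.6) = 7834.4 / 188.35 = 41.59 kPa

c_u = 41.6 kPa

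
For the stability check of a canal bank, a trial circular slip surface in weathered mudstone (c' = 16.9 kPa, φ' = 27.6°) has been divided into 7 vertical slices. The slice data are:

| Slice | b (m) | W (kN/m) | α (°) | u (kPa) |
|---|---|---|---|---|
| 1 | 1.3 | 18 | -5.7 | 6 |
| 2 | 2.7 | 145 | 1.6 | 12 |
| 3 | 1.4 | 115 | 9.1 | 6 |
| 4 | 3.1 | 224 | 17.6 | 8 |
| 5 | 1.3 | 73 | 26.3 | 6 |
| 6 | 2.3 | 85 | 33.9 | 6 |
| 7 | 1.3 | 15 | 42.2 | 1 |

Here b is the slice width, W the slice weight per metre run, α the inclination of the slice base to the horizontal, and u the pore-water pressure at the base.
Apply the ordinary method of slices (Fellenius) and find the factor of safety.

Ordinary method of slices: FS = Σ[c'·Δl_i + (W_i cosα_i − u_i·Δl_i)·tanφ'] / Σ W_i sinα_i, with Δl_i = b_i / cosα_i.
Slice 1: Δl = 1.3/cos(-5.7°) = 1.306 m; N'_1 = 18·cos(-5.7°) − 6·1.306 = 10.1; c'Δl = 22.08; W sinα = -1.8
Slice 2: Δl = 2.7/cos1.6° = 2.701 m; N'_2 = 145·cos1.6° − 12·2.701 = 112.5; c'Δl = 45.65; W sinα = 4.0
Slice 3: Δl = 1.4/cos9.1° = 1.418 m; N'_3 = 115·cos9.1° − 6·1.418 = 105.0; c'Δl = 23.96; W sinα = 18.2
Slice 4: Δl = 3.1/cos17.6° = 3.252 m; N'_4 = 224·cos17.6° − 8·3.252 = 187.5; c'Δl = 54.96; W sinα = 67.7
Slice 5: Δl = 1.3/cos26.3° = 1.450 m; N'_5 = 73·cos26.3° − 6·1.450 = 56.7; c'Δl = 24.51; W sinα = 32.3
Slice 6: Δl = 2.3/cos33.9° = 2.771 m; N'_6 = 85·cos33.9° − 6·2.771 = 53.9; c'Δl = 46.83; W sinα = 47.4
Slice 7: Δl = 1.3/cos42.2° = 1.755 m; N'_7 = 15·cos42.2° − 1·1.755 = 9.4; c'Δl = 29.66; W sinα = 10.1
Σc'Δl = 247.6 kN/m; ΣN' = 535.2 kN/m; ΣW sinα = 178.0 kN/m
Resisting = 247.6 + 535.2·tan27.6° = 247.6 + 279.8 = 527.4 kN/m
FS = 527.4 / 178.0 = 2.963

FS = 2.96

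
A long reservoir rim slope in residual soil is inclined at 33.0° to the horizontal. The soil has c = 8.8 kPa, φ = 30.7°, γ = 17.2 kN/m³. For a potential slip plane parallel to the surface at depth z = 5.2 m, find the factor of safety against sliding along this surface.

FS = 1.13

For an infinite slope with a slip plane parallel to the surface (no pore pressure): FS = [c + γz cos²β tanφ] / [γz sinβ cosβ].
γz = 17.2·5.2 = 89.44 kN/m²
Numerator = 8.8 + 89.44·cos²33.0°·tan30.7° = 8.8 + 89.44·0.7034·0.5938 = 46.153 kPa
Denominator = 89.44·sin33.0°·cos33.0° = 89.44·0.5446·0.8387 = 40.854 kPa
FS = 46.153 / 40.854 = 1.130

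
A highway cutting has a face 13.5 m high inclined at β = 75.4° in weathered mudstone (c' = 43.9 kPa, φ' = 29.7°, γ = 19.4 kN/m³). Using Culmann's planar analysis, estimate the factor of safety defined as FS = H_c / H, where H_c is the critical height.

H_c = (4c'/γ) · sinβ cosφ' / [1 − cos(β − φ')]
    = (4·43.9/19.4) · sin75.4°·cos29.7° / [1 − cos45.7°]
    = 9.052 · 0.8406 / 0.3016 = 25.23 m
FS = H_c / H = 25.23 / 13.5 = 1.869

FS = 1.87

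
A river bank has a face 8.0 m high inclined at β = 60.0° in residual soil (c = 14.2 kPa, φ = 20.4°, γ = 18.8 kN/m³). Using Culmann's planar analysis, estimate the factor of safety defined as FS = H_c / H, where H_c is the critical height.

H_c = (4c/γ) · sinβ cosφ / [1 − cos(β − φ)]
    = (4·14.2/18.8) · sin60.0°·cos20.4° / [1 − cos39.6°]
    = 3.021 · 0.8117 / 0.2295 = 10.69 m
FS = H_c / H = 10.69 / 8.0 = 1.336

FS = 1.34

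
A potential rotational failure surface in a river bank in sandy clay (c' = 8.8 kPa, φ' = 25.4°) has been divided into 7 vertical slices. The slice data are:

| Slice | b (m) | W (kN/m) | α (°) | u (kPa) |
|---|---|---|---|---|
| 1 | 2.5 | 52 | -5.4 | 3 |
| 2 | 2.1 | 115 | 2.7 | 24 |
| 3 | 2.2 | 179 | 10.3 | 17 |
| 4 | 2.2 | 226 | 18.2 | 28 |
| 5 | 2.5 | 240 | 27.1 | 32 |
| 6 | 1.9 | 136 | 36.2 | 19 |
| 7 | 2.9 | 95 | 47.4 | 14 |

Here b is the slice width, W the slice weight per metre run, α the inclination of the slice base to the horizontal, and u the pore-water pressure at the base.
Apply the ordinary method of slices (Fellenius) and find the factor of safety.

Ordinary method of slices: FS = Σ[c'·Δl_i + (W_i cosα_i − u_i·Δl_i)·tanφ'] / Σ W_i sinα_i, with Δl_i = b_i / cosα_i.
Slice 1: Δl = 2.5/cos(-5.4°) = 2.511 m; N'_1 = 52·cos(-5.4°) − 3·2.511 = 44.2; c'Δl = 22.10; W sinα = -4.9
Slice 2: Δl = 2.1/cos2.7° = 2.102 m; N'_2 = 115·cos2.7° − 24·2.102 = 64.4; c'Δl = 18.50; W sinα = 5.4
Slice 3: Δl = 2.2/cos10.3° = 2.236 m; N'_3 = 179·cos10.3° − 17·2.236 = 138.1; c'Δl = 19.68; W sinα = 32.0
Slice 4: Δl = 2.2/cos18.2° = 2.316 m; N'_4 = 226·cos18.2° − 28·2.316 = 149.8; c'Δl = 20.38; W sinα = 70.6
Slice 5: Δl = 2.5/cos27.1° = 2.808 m; N'_5 = 240·cos27.1° − 32·2.808 = 123.8; c'Δl = 24.71; W sinα = 109.3
Slice 6: Δl = 1.9/cos36.2° = 2.355 m; N'_6 = 136·cos36.2° − 19·2.355 = 65.0; c'Δl = 20.72; W sinα = 80.3
Slice 7: Δl = 2.9/cos47.4° = 4.284 m; N'_7 = 95·cos47.4° − 14·4.284 = 4.3; c'Δl = 37.70; W sinα = 69.9
Σc'Δl = 163.8 kN/m; ΣN' = 589.7 kN/m; ΣW sinα = 362.7 kN/m
Resisting = 163.8 + 589.7·tan25.4° = 163.8 + 280.0 = 443.8 kN/m
FS = 443.8 / 362.7 = 1.224

FS = 1.22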